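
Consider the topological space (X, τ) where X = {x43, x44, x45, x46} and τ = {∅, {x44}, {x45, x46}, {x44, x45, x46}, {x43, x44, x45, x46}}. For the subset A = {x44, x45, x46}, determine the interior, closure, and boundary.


int(A) = {x44, x45, x46}, cl(A) = {x43, x44, x45, x46}, ∂A = {x43}.

Closed sets in (X, τ) are complements of opens:
  closed(X, τ) = {∅, {x43}, {x43, x44}, {x43, x45, x46}, {x43, x44, x45, x46}}.
int(A) = ⋃ {U ∈ τ : U ⊆ A}. Opens contained in A: ∅, {x44}, {x45, x46}, {x44, x45, x46}.
Taking the union of these: int(A) = {x44, x45, x46}.
cl(A) = ⋂ {C closed : A ⊆ C}. Closed sets containing A: {x43, x44, x45, x46}.
Intersecting these: cl(A) = {x43, x44, x45, x46}.
∂A = cl(A) ∖ int(A) = {x43, x44, x45, x46} ∖ {x44, x45, x46} = {x43}.


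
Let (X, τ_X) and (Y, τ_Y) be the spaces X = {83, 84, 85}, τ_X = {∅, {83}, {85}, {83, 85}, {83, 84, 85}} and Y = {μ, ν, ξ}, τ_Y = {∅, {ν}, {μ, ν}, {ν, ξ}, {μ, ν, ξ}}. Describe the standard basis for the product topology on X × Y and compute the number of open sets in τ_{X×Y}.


Basis B = {∅ × ∅, {83} × {ν}, {85} × {ν}, {83} × {μ, ν}, {83} × {ν, ξ}, {83, 85} × {ν}, {85} × {μ, ν}, {85} × {ν, ξ}, {83} × {μ, ν, ξ}, {83, 84, 85} × {ν}, {85} × {μ, ν, ξ}, {83, 85} × {μ, ν}, {83, 85} × {ν, ξ}, {83, 85} × {μ, ν, ξ}, {83, 84, 85} × {μ, ν}, {83, 84, 85} × {ν, ξ}, {83, 84, 85} × {μ, ν, ξ}}; |τ_{X×Y}| = 50.

Enumerate products U × V with U ∈ τ_X, V ∈ τ_Y (deduplicated):
  ∅ × ∅ = {} (∅)
  {83} × {ν} = {(83,ν)}
  {85} × {ν} = {(85,ν)}
  {83} × {μ, ν} = {(83,μ), (83,ν)}
  {83} × {ν, ξ} = {(83,ν), (83,ξ)}
  {83, 85} × {ν} = {(83,ν), (85,ν)}
  {85} × {μ, ν} = {(85,μ), (85,ν)}
  {85} × {ν, ξ} = {(85,ν), (85,ξ)}
  {83} × {μ, ν, ξ} = {(83,μ), (83,ν), (83,ξ)}
  {83, 84, 85} × {ν} = {(83,ν), (84,ν), (85,ν)}
  {85} × {μ, ν, ξ} = {(85,μ), (85,ν), (85,ξ)}
  {83, 85} × {μ, ν} = {(83,μ), (83,ν), (85,μ), (85,ν)}
  {83, 85} × {ν, ξ} = {(83,ν), (83,ξ), (85,ν), (85,ξ)}
  {83, 85} × {μ, ν, ξ} = {(83,μ), (83,ν), (83,ξ), (85,μ), (85,ν), (85,ξ)}
  {83, 84, 85} × {μ, ν} = {(83,μ), (83,ν), (84,μ), (84,ν), (85,μ), (85,ν)}
  {83, 84, 85} × {ν, ξ} = {(83,ν), (83,ξ), (84,ν), (84,ξ), (85,ν), (85,ξ)}
  {83, 84, 85} × {μ, ν, ξ} = {(83,μ), (83,ν), (83,ξ), (84,μ), (84,ν), (84,ξ), (85,μ), (85,ν), (85,ξ)}
These 17 distinct sets form the basis B.
Close under arbitrary unions to get τ_{X×Y}; counting gives |τ_{X×Y}| = 50.


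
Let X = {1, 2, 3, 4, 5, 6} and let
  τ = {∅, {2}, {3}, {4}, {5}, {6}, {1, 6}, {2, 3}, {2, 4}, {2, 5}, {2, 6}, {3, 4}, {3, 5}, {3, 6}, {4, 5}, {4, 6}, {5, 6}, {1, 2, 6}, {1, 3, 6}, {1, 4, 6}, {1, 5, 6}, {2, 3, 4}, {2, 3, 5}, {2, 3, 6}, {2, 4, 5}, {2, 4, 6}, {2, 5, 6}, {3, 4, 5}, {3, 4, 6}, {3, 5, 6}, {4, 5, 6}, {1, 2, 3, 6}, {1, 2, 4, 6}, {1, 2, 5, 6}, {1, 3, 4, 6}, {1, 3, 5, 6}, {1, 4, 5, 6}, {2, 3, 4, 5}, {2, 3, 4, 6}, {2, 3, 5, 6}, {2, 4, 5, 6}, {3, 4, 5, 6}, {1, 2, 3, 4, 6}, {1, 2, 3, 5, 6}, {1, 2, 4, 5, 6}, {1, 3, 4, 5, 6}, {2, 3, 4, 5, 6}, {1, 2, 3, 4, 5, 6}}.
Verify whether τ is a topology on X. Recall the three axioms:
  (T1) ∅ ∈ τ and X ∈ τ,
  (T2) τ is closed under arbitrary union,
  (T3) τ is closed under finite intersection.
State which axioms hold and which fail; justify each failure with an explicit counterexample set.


τ IS a topology on X.

Axiom (T1): ∅ ∈ τ? Yes; X ∈ τ? Yes.
Axiom (T2/T3): check pairwise unions and intersections of members of τ.
All pairwise intersections and unions checked — each lies in τ. Therefore τ satisfies (T1), (T2), (T3): it IS a topology on X.


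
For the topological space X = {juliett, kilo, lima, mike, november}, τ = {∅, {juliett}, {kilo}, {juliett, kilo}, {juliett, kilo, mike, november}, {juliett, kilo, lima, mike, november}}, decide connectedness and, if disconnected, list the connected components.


(X, τ) is connected.

Find clopen sets (U ∈ τ with X ∖ U ∈ τ):
  U = ∅, X ∖ U = {juliett, kilo, lima, mike, november} — both open, so U is clopen.
  U = {juliett, kilo, lima, mike, november}, X ∖ U = ∅ — both open, so U is clopen.
Only trivial clopens (∅ and X) exist, so (X, τ) is connected.
Compute connected components by grouping points that agree on all clopens:
  component: {juliett, kilo, lima, mike, november}


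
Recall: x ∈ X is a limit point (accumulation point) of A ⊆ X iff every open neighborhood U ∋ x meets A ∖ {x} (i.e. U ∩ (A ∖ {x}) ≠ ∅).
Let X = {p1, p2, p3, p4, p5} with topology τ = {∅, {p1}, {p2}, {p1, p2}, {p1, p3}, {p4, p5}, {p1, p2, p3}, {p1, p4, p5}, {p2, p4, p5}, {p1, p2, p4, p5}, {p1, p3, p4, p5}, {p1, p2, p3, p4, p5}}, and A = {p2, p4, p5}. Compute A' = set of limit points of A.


A' = {p4, p5}

For each x ∈ X, list the open sets U ∈ τ with x ∈ U, then check whether U ∩ (A ∖ {x}) ≠ ∅ for every such U.
  x = p1: open {p1} ∋ x has {p1} ∩ (A ∖ {p1}) = ∅, so x is NOT a limit point.
  x = p2: open {p2} ∋ x has {p2} ∩ (A ∖ {p2}) = ∅, so x is NOT a limit point.
  x = p3: open {p1, p3} ∋ x has {p1, p3} ∩ (A ∖ {p3}) = ∅, so x is NOT a limit point.
  x = p4: opens ∋ x are {p4, p5}, {p1, p4, p5}, {p2, p4, p5}, {p1, p2, p4, p5}, {p1, p3, p4, p5}, {p1, p2, p3, p4, p5}; each meets A ∖ {p4}, so x IS a limit point.
  x = p5: opens ∋ x are {p4, p5}, {p1, p4, p5}, {p2, p4, p5}, {p1, p2, p4, p5}, {p1, p3, p4, p5}, {p1, p2, p3, p4, p5}; each meets A ∖ {p5}, so x IS a limit point.
Collecting: A' = {p4, p5}.


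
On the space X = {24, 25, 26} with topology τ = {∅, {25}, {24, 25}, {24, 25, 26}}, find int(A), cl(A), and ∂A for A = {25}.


int(A) = {25}, cl(A) = {24, 25, 26}, ∂A = {24, 26}.

Closed sets in (X, τ) are complements of opens:
  closed(X, τ) = {∅, {26}, {24, 26}, {24, 25, 26}}.
int(A) = ⋃ {U ∈ τ : U ⊆ A}. Opens contained in A: ∅, {25}.
Taking the union of these: int(A) = {25}.
cl(A) = ⋂ {C closed : A ⊆ C}. Closed sets containing A: {24, 25, 26}.
Intersecting these: cl(A) = {24, 25, 26}.
∂A = cl(A) ∖ int(A) = {24, 25, 26} ∖ {25} = {24, 26}.


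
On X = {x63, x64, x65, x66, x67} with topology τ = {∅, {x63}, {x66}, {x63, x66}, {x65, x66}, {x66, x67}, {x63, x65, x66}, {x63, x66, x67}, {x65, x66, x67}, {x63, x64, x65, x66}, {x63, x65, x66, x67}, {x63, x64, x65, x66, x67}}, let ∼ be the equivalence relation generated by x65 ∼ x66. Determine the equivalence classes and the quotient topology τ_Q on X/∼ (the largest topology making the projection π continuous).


X/∼ = {[x63], [x64], [x65=x66], [x67]}; |τ_Q| = 8.

Equivalence classes: [x63], [x64], [x65=x66], [x67].
Quotient map π: X → X/∼ sends x63 ↦ [x63], x64 ↦ [x64], x65 ↦ [x65=x66], x66 ↦ [x65=x66], x67 ↦ [x67].
For each subset V ⊆ X/∼, compute π^{-1}(V) ⊆ X and check whether π^{-1}(V) ∈ τ. V is open in τ_Q iff π^{-1}(V) ∈ τ.
  V = {}: π^{-1}(V) = ∅ ∈ τ ✓.
  V = {[x63]}: π^{-1}(V) = {x63} ∈ τ ✓.
  V = {[x64]}: π^{-1}(V) = {x64} ∉ τ ✗.
  V = {[x63], [x64]}: π^{-1}(V) = {x63, x64} ∉ τ ✗.
  V = {[x65=x66]}: π^{-1}(V) = {x65, x66} ∈ τ ✓.
  V = {[x63], [x65=x66]}: π^{-1}(V) = {x63, x65, x66} ∈ τ ✓.
  V = {[x64], [x65=x66]}: π^{-1}(V) = {x64, x65, x66} ∉ τ ✗.
  V = {[x63], [x64], [x65=x66]}: π^{-1}(V) = {x63, x64, x65, x66} ∈ τ ✓.
  V = {[x67]}: π^{-1}(V) = {x67} ∉ τ ✗.
  V = {[x63], [x67]}: π^{-1}(V) = {x63, x67} ∉ τ ✗.
  V = {[x64], [x67]}: π^{-1}(V) = {x64, x67} ∉ τ ✗.
  V = {[x63], [x64], [x67]}: π^{-1}(V) = {x63, x64, x67} ∉ τ ✗.
  V = {[x65=x66], [x67]}: π^{-1}(V) = {x65, x66, x67} ∈ τ ✓.
  V = {[x63], [x65=x66], [x67]}: π^{-1}(V) = {x63, x65, x66, x67} ∈ τ ✓.
  V = {[x64], [x65=x66], [x67]}: π^{-1}(V) = {x64, x65, x66, x67} ∉ τ ✗.
  V = {[x63], [x64], [x65=x66], [x67]}: π^{-1}(V) = {x63, x64, x65, x66, x67} ∈ τ ✓.
Open sets in the quotient: τ_Q = {{}, {[x63]}, {[x65=x66]}, {[x63], [x65=x66]}, {[x63], [x64], [x65=x66]}, {[x65=x66], [x67]}, {[x63], [x65=x66], [x67]}, {[x63], [x64], [x65=x66], [x67]}} (8 elements).


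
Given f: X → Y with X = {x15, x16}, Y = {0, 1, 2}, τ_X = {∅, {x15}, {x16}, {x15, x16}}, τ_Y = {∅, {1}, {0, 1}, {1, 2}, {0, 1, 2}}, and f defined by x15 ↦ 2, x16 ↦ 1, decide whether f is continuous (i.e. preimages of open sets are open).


f IS continuous.

Compute f^{-1}(U) for each U ∈ τ_Y:
  U = ∅: f^{-1}(U) = ∅ ∈ τ_X ✓.
  U = {1}: f^{-1}(U) = {x16} ∈ τ_X ✓.
  U = {0, 1}: f^{-1}(U) = {x16} ∈ τ_X ✓.
  U = {1, 2}: f^{-1}(U) = {x15, x16} ∈ τ_X ✓.
  U = {0, 1, 2}: f^{-1}(U) = {x15, x16} ∈ τ_X ✓.
Every preimage lies in τ_X, so f IS continuous.


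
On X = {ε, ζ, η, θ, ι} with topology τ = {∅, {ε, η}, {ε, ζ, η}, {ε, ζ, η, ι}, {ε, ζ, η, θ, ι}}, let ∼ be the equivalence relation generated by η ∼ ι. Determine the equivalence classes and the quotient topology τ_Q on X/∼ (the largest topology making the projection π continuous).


X/∼ = {[ε], [ζ], [η=ι], [θ]}; |τ_Q| = 3.

Equivalence classes: [ε], [ζ], [η=ι], [θ].
Quotient map π: X → X/∼ sends ε ↦ [ε], ζ ↦ [ζ], η ↦ [η=ι], θ ↦ [θ], ι ↦ [η=ι].
For each subset V ⊆ X/∼, compute π^{-1}(V) ⊆ X and check whether π^{-1}(V) ∈ τ. V is open in τ_Q iff π^{-1}(V) ∈ τ.
  V = {}: π^{-1}(V) = ∅ ∈ τ ✓.
  V = {[ε]}: π^{-1}(V) = {ε} ∉ τ ✗.
  V = {[ζ]}: π^{-1}(V) = {ζ} ∉ τ ✗.
  V = {[ε], [ζ]}: π^{-1}(V) = {ε, ζ} ∉ τ ✗.
  V = {[η=ι]}: π^{-1}(V) = {η, ι} ∉ τ ✗.
  V = {[ε], [η=ι]}: π^{-1}(V) = {ε, η, ι} ∉ τ ✗.
  V = {[ζ], [η=ι]}: π^{-1}(V) = {ζ, η, ι} ∉ τ ✗.
  V = {[ε], [ζ], [η=ι]}: π^{-1}(V) = {ε, ζ, η, ι} ∈ τ ✓.
  V = {[θ]}: π^{-1}(V) = {θ} ∉ τ ✗.
  V = {[ε], [θ]}: π^{-1}(V) = {ε, θ} ∉ τ ✗.
  V = {[ζ], [θ]}: π^{-1}(V) = {ζ, θ} ∉ τ ✗.
  V = {[ε], [ζ], [θ]}: π^{-1}(V) = {ε, ζ, θ} ∉ τ ✗.
  V = {[η=ι], [θ]}: π^{-1}(V) = {η, θ, ι} ∉ τ ✗.
  V = {[ε], [η=ι], [θ]}: π^{-1}(V) = {ε, η, θ, ι} ∉ τ ✗.
  V = {[ζ], [η=ι], [θ]}: π^{-1}(V) = {ζ, η, θ, ι} ∉ τ ✗.
  V = {[ε], [ζ], [η=ι], [θ]}: π^{-1}(V) = {ε, ζ, η, θ, ι} ∈ τ ✓.
Open sets in the quotient: τ_Q = {{}, {[ε], [ζ], [η=ι]}, {[ε], [ζ], [η=ι], [θ]}} (3 elements).


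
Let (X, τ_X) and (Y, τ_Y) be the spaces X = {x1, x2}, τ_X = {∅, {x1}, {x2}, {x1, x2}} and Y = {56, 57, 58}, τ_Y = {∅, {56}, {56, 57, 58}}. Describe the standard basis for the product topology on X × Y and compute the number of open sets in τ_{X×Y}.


Basis B = {∅ × ∅, {x1} × {56}, {x2} × {56}, {x1, x2} × {56}, {x1} × {56, 57, 58}, {x2} × {56, 57, 58}, {x1, x2} × {56, 57, 58}}; |τ_{X×Y}| = 9.

Enumerate products U × V with U ∈ τ_X, V ∈ τ_Y (deduplicated):
  ∅ × ∅ = {} (∅)
  {x1} × {56} = {(x1,56)}
  {x2} × {56} = {(x2,56)}
  {x1, x2} × {56} = {(x1,56), (x2,56)}
  {x1} × {56, 57, 58} = {(x1,56), (x1,57), (x1,58)}
  {x2} × {56, 57, 58} = {(x2,56), (x2,57), (x2,58)}
  {x1, x2} × {56, 57, 58} = {(x1,56), (x1,57), (x1,58), (x2,56), (x2,57), (x2,58)}
These 7 distinct sets form the basis B.
Close under arbitrary unions to get τ_{X×Y}; counting gives |τ_{X×Y}| = 9.


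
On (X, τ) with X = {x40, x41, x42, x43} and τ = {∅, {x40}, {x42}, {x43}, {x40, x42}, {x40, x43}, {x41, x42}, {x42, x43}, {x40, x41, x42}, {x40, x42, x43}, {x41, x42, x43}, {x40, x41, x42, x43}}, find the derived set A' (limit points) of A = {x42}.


A' = {x41}

For each x ∈ X, list the open sets U ∈ τ with x ∈ U, then check whether U ∩ (A ∖ {x}) ≠ ∅ for every such U.
  x = x40: open {x40} ∋ x has {x40} ∩ (A ∖ {x40}) = ∅, so x is NOT a limit point.
  x = x41: opens ∋ x are {x41, x42}, {x40, x41, x42}, {x41, x42, x43}, {x40, x41, x42, x43}; each meets A ∖ {x41}, so x IS a limit point.
  x = x42: open {x42} ∋ x has {x42} ∩ (A ∖ {x42}) = ∅, so x is NOT a limit point.
  x = x43: open {x43} ∋ x has {x43} ∩ (A ∖ {x43}) = ∅, so x is NOT a limit point.
Collecting: A' = {x41}.


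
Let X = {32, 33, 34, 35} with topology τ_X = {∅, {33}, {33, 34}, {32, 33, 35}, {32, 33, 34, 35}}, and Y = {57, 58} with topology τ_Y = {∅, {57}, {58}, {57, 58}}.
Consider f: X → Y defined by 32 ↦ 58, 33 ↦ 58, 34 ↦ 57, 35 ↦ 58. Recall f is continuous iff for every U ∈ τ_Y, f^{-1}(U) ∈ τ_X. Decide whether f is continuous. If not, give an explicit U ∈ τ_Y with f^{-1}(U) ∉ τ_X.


f is NOT continuous.

Compute f^{-1}(U) for each U ∈ τ_Y:
  U = ∅: f^{-1}(U) = ∅ ∈ τ_X ✓.
  U = {57}: f^{-1}(U) = {34} ∉ τ_X ✗.
  U = {58}: f^{-1}(U) = {32, 33, 35} ∈ τ_X ✓.
  U = {57, 58}: f^{-1}(U) = {32, 33, 34, 35} ∈ τ_X ✓.
Found U = {57} with f^{-1}(U) = {34} not in τ_X. Therefore f is NOT continuous.


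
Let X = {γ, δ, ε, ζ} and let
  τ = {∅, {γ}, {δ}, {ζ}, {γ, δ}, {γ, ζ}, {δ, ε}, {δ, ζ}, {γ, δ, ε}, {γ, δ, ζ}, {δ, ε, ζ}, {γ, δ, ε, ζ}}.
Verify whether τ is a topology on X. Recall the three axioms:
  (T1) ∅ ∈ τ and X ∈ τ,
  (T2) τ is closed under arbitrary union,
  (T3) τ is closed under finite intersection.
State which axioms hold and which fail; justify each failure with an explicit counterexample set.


τ IS a topology on X.

Axiom (T1): ∅ ∈ τ? Yes; X ∈ τ? Yes.
Axiom (T2/T3): check pairwise unions and intersections of members of τ.
All pairwise intersections and unions checked — each lies in τ. Therefore τ satisfies (T1), (T2), (T3): it IS a topology on X.


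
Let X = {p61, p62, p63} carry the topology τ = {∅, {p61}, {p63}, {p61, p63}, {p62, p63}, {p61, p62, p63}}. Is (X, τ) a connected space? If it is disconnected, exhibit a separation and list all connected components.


(X, τ) is disconnected; components = [{p61}, {p62, p63}].

Find clopen sets (U ∈ τ with X ∖ U ∈ τ):
  U = ∅, X ∖ U = {p61, p62, p63} — both open, so U is clopen.
  U = {p61}, X ∖ U = {p62, p63} — both open, so U is clopen.
  U = {p62, p63}, X ∖ U = {p61} — both open, so U is clopen.
  U = {p61, p62, p63}, X ∖ U = ∅ — both open, so U is clopen.
Nontrivial clopen(s) exist: e.g. {p62, p63}. So (X, τ) is disconnected.
Compute connected components by grouping points that agree on all clopens:
  component: {p61}
  component: {p62, p63}


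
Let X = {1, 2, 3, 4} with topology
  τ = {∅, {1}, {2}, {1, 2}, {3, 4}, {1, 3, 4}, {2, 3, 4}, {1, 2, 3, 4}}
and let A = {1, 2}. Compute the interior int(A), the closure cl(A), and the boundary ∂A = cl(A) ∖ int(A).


int(A) = {1, 2}, cl(A) = {1, 2}, ∂A = ∅.

Closed sets in (X, τ) are complements of opens:
  closed(X, τ) = {∅, {1}, {2}, {1, 2}, {3, 4}, {1, 3, 4}, {2, 3, 4}, {1, 2, 3, 4}}.
int(A) = ⋃ {U ∈ τ : U ⊆ A}. Opens contained in A: ∅, {1}, {2}, {1, 2}.
Taking the union of these: int(A) = {1, 2}.
cl(A) = ⋂ {C closed : A ⊆ C}. Closed sets containing A: {1, 2}, {1, 2, 3, 4}.
Intersecting these: cl(A) = {1, 2}.
∂A = cl(A) ∖ int(A) = {1, 2} ∖ {1, 2} = ∅.


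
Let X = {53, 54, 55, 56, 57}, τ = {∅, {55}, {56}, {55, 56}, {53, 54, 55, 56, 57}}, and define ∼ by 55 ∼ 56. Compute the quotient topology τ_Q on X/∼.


X/∼ = {[53], [54], [55=56], [57]}; |τ_Q| = 3.

Equivalence classes: [53], [54], [55=56], [57].
Quotient map π: X → X/∼ sends 53 ↦ [53], 54 ↦ [54], 55 ↦ [55=56], 56 ↦ [55=56], 57 ↦ [57].
For each subset V ⊆ X/∼, compute π^{-1}(V) ⊆ X and check whether π^{-1}(V) ∈ τ. V is open in τ_Q iff π^{-1}(V) ∈ τ.
  V = {}: π^{-1}(V) = ∅ ∈ τ ✓.
  V = {[53]}: π^{-1}(V) = {53} ∉ τ ✗.
  V = {[54]}: π^{-1}(V) = {54} ∉ τ ✗.
  V = {[53], [54]}: π^{-1}(V) = {53, 54} ∉ τ ✗.
  V = {[55=56]}: π^{-1}(V) = {55, 56} ∈ τ ✓.
  V = {[53], [55=56]}: π^{-1}(V) = {53, 55, 56} ∉ τ ✗.
  V = {[54], [55=56]}: π^{-1}(V) = {54, 55, 56} ∉ τ ✗.
  V = {[53], [54], [55=56]}: π^{-1}(V) = {53, 54, 55, 56} ∉ τ ✗.
  V = {[57]}: π^{-1}(V) = {57} ∉ τ ✗.
  V = {[53], [57]}: π^{-1}(V) = {53, 57} ∉ τ ✗.
  V = {[54], [57]}: π^{-1}(V) = {54, 57} ∉ τ ✗.
  V = {[53], [54], [57]}: π^{-1}(V) = {53, 54, 57} ∉ τ ✗.
  V = {[55=56], [57]}: π^{-1}(V) = {55, 56, 57} ∉ τ ✗.
  V = {[53], [55=56], [57]}: π^{-1}(V) = {53, 55, 56, 57} ∉ τ ✗.
  V = {[54], [55=56], [57]}: π^{-1}(V) = {54, 55, 56, 57} ∉ τ ✗.
  V = {[53], [54], [55=56], [57]}: π^{-1}(V) = {53, 54, 55, 56, 57} ∈ τ ✓.
Open sets in the quotient: τ_Q = {{}, {[55=56]}, {[53], [54], [55=56], [57]}} (3 elements).


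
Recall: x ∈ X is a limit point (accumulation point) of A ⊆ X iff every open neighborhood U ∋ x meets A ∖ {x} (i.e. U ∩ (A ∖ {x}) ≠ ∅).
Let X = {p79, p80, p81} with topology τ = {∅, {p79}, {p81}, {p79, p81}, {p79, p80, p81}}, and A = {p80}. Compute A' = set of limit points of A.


A' = ∅

For each x ∈ X, list the open sets U ∈ τ with x ∈ U, then check whether U ∩ (A ∖ {x}) ≠ ∅ for every such U.
  x = p79: open {p79} ∋ x has {p79} ∩ (A ∖ {p79}) = ∅, so x is NOT a limit point.
  x = p80: open {p79, p80, p81} ∋ x has {p79, p80, p81} ∩ (A ∖ {p80}) = ∅, so x is NOT a limit point.
  x = p81: open {p81} ∋ x has {p81} ∩ (A ∖ {p81}) = ∅, so x is NOT a limit point.
Collecting: A' = ∅.


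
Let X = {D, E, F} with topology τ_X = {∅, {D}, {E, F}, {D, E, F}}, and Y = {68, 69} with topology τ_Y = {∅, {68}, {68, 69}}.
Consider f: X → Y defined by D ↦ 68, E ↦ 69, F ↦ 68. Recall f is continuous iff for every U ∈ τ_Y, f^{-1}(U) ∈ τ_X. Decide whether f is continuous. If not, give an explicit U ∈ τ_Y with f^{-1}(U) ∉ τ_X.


f is NOT continuous.

Compute f^{-1}(U) for each U ∈ τ_Y:
  U = ∅: f^{-1}(U) = ∅ ∈ τ_X ✓.
  U = {68}: f^{-1}(U) = {D, F} ∉ τ_X ✗.
  U = {68, 69}: f^{-1}(U) = {D, E, F} ∈ τ_X ✓.
Found U = {68} with f^{-1}(U) = {D, F} not in τ_X. Therefore f is NOT continuous.


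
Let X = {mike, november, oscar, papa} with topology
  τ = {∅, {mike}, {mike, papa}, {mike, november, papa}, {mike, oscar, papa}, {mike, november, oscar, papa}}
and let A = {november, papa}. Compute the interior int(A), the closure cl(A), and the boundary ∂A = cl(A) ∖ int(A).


int(A) = ∅, cl(A) = {november, oscar, papa}, ∂A = {november, oscar, papa}.

Closed sets in (X, τ) are complements of opens:
  closed(X, τ) = {∅, {november}, {oscar}, {november, oscar}, {november, oscar, papa}, {mike, november, oscar, papa}}.
int(A) = ⋃ {U ∈ τ : U ⊆ A}. Opens contained in A: ∅.
Taking the union of these: int(A) = ∅.
cl(A) = ⋂ {C closed : A ⊆ C}. Closed sets containing A: {november, oscar, papa}, {mike, november, oscar, papa}.
Intersecting these: cl(A) = {november, oscar, papa}.
∂A = cl(A) ∖ int(A) = {november, oscar, papa} ∖ ∅ = {november, oscar, papa}.


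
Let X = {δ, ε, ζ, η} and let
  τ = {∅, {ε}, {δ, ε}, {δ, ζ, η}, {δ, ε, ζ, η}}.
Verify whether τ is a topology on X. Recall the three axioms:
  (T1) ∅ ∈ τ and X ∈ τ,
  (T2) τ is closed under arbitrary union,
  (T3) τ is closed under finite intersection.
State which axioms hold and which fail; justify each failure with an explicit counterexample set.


τ is NOT a topology on X.

Axiom (T1): ∅ ∈ τ? Yes; X ∈ τ? Yes.
Axiom (T2/T3): check pairwise unions and intersections of members of τ.
Counterexample for (T3): {δ, ε} ∩ {δ, ζ, η} = {δ} ∉ τ. Therefore τ is NOT a topology.


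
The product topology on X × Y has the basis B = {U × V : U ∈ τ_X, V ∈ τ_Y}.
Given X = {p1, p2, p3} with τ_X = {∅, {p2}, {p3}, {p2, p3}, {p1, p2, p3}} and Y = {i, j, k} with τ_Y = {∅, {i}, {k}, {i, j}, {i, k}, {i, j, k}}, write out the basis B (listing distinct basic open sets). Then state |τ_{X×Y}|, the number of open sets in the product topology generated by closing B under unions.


Basis B = {∅ × ∅, {p2} × {i}, {p2} × {k}, {p3} × {i}, {p3} × {k}, {p2} × {i, j}, {p2} × {i, k}, {p2, p3} × {i}, {p2, p3} × {k}, {p3} × {i, j}, {p3} × {i, k}, {p1, p2, p3} × {i}, {p1, p2, p3} × {k}, {p2} × {i, j, k}, {p3} × {i, j, k}, {p2, p3} × {i, j}, {p2, p3} × {i, k}, {p1, p2, p3} × {i, j}, {p1, p2, p3} × {i, k}, {p2, p3} × {i, j, k}, {p1, p2, p3} × {i, j, k}}; |τ_{X×Y}| = 70.

Enumerate products U × V with U ∈ τ_X, V ∈ τ_Y (deduplicated):
  ∅ × ∅ = {} (∅)
  {p2} × {i} = {(p2,i)}
  {p2} × {k} = {(p2,k)}
  {p3} × {i} = {(p3,i)}
  {p3} × {k} = {(p3,k)}
  {p2} × {i, j} = {(p2,i), (p2,j)}
  {p2} × {i, k} = {(p2,i), (p2,k)}
  {p2, p3} × {i} = {(p2,i), (p3,i)}
  {p2, p3} × {k} = {(p2,k), (p3,k)}
  {p3} × {i, j} = {(p3,i), (p3,j)}
  {p3} × {i, k} = {(p3,i), (p3,k)}
  {p1, p2, p3} × {i} = {(p1,i), (p2,i), (p3,i)}
  {p1, p2, p3} × {k} = {(p1,k), (p2,k), (p3,k)}
  {p2} × {i, j, k} = {(p2,i), (p2,j), (p2,k)}
  {p3} × {i, j, k} = {(p3,i), (p3,j), (p3,k)}
  {p2, p3} × {i, j} = {(p2,i), (p2,j), (p3,i), (p3,j)}
  {p2, p3} × {i, k} = {(p2,i), (p2,k), (p3,i), (p3,k)}
  {p1, p2, p3} × {i, j} = {(p1,i), (p1,j), (p2,i), (p2,j), (p3,i), (p3,j)}
  {p1, p2, p3} × {i, k} = {(p1,i), (p1,k), (p2,i), (p2,k), (p3,i), (p3,k)}
  {p2, p3} × {i, j, k} = {(p2,i), (p2,j), (p2,k), (p3,i), (p3,j), (p3,k)}
  {p1, p2, p3} × {i, j, k} = {(p1,i), (p1,j), (p1,k), (p2,i), (p2,j), (p2,k), (p3,i), (p3,j), (p3,k)}
These 21 distinct sets form the basis B.
Close under arbitrary unions to get τ_{X×Y}; counting gives |τ_{X×Y}| = 70.


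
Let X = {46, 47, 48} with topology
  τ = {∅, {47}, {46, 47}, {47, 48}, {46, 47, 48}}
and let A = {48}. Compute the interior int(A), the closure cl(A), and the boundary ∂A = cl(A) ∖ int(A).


int(A) = ∅, cl(A) = {48}, ∂A = {48}.

Closed sets in (X, τ) are complements of opens:
  closed(X, τ) = {∅, {46}, {48}, {46, 48}, {46, 47, 48}}.
int(A) = ⋃ {U ∈ τ : U ⊆ A}. Opens contained in A: ∅.
Taking the union of these: int(A) = ∅.
cl(A) = ⋂ {C closed : A ⊆ C}. Closed sets containing A: {48}, {46, 48}, {46, 47, 48}.
Intersecting these: cl(A) = {48}.
∂A = cl(A) ∖ int(A) = {48} ∖ ∅ = {48}.


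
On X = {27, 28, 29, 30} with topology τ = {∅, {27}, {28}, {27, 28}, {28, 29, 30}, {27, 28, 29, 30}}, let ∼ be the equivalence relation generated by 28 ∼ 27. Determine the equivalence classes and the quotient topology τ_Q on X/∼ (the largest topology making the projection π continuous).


X/∼ = {[27=28], [29], [30]}; |τ_Q| = 3.

Equivalence classes: [27=28], [29], [30].
Quotient map π: X → X/∼ sends 27 ↦ [27=28], 28 ↦ [27=28], 29 ↦ [29], 30 ↦ [30].
For each subset V ⊆ X/∼, compute π^{-1}(V) ⊆ X and check whether π^{-1}(V) ∈ τ. V is open in τ_Q iff π^{-1}(V) ∈ τ.
  V = {}: π^{-1}(V) = ∅ ∈ τ ✓.
  V = {[27=28]}: π^{-1}(V) = {27, 28} ∈ τ ✓.
  V = {[29]}: π^{-1}(V) = {29} ∉ τ ✗.
  V = {[27=28], [29]}: π^{-1}(V) = {27, 28, 29} ∉ τ ✗.
  V = {[30]}: π^{-1}(V) = {30} ∉ τ ✗.
  V = {[27=28], [30]}: π^{-1}(V) = {27, 28, 30} ∉ τ ✗.
  V = {[29], [30]}: π^{-1}(V) = {29, 30} ∉ τ ✗.
  V = {[27=28], [29], [30]}: π^{-1}(V) = {27, 28, 29, 30} ∈ τ ✓.
Open sets in the quotient: τ_Q = {{}, {[27=28]}, {[27=28], [29], [30]}} (3 elements).


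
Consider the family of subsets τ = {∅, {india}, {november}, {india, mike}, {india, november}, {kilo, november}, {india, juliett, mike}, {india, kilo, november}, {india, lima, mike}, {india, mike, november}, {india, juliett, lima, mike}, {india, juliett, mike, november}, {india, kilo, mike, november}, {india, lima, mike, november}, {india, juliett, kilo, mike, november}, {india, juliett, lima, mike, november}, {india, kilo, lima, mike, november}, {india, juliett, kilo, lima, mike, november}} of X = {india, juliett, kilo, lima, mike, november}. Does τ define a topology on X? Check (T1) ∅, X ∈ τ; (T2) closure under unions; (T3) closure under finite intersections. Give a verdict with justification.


τ IS a topology on X.

Axiom (T1): ∅ ∈ τ? Yes; X ∈ τ? Yes.
Axiom (T2/T3): check pairwise unions and intersections of members of τ.
All pairwise intersections and unions checked — each lies in τ. Therefore τ satisfies (T1), (T2), (T3): it IS a topology on X.


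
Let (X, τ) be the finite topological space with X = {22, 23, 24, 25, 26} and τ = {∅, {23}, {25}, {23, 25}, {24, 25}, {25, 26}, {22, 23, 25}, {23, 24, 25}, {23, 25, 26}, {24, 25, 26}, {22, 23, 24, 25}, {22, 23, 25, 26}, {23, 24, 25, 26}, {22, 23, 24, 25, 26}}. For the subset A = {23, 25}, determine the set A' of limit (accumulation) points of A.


A' = {22, 24, 26}

For each x ∈ X, list the open sets U ∈ τ with x ∈ U, then check whether U ∩ (A ∖ {x}) ≠ ∅ for every such U.
  x = 22: opens ∋ x are {22, 23, 25}, {22, 23, 24, 25}, {22, 23, 25, 26}, {22, 23, 24, 25, 26}; each meets A ∖ {22}, so x IS a limit point.
  x = 23: open {23} ∋ x has {23} ∩ (A ∖ {23}) = ∅, so x is NOT a limit point.
  x = 24: opens ∋ x are {24, 25}, {23, 24, 25}, {24, 25, 26}, {22, 23, 24, 25}, {23, 24, 25, 26}, {22, 23, 24, 25, 26}; each meets A ∖ {24}, so x IS a limit point.
  x = 25: open {25} ∋ x has {25} ∩ (A ∖ {25}) = ∅, so x is NOT a limit point.
  x = 26: opens ∋ x are {25, 26}, {23, 25, 26}, {24, 25, 26}, {22, 23, 25, 26}, {23, 24, 25, 26}, {22, 23, 24, 25, 26}; each meets A ∖ {26}, so x IS a limit point.
Collecting: A' = {22, 24, 26}.


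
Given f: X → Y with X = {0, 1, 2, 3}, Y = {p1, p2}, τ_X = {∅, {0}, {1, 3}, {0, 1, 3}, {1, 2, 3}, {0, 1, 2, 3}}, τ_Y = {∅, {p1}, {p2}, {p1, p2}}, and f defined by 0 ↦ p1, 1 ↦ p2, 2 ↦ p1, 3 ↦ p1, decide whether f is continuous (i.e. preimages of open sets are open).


f is NOT continuous.

Compute f^{-1}(U) for each U ∈ τ_Y:
  U = ∅: f^{-1}(U) = ∅ ∈ τ_X ✓.
  U = {p1}: f^{-1}(U) = {0, 2, 3} ∉ τ_X ✗.
  U = {p2}: f^{-1}(U) = {1} ∉ τ_X ✗.
  U = {p1, p2}: f^{-1}(U) = {0, 1, 2, 3} ∈ τ_X ✓.
Found U = {p1} with f^{-1}(U) = {0, 2, 3} not in τ_X. Therefore f is NOT continuous.


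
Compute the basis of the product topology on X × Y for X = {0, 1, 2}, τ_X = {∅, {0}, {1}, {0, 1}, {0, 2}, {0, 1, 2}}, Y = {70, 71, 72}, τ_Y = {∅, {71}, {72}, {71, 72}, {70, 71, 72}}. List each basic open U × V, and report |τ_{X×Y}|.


Basis B = {∅ × ∅, {0} × {71}, {0} × {72}, {1} × {71}, {1} × {72}, {0} × {71, 72}, {0, 1} × {71}, {0, 2} × {71}, {0, 1} × {72}, {0, 2} × {72}, {1} × {71, 72}, {0} × {70, 71, 72}, {0, 1, 2} × {71}, {0, 1, 2} × {72}, {1} × {70, 71, 72}, {0, 1} × {71, 72}, {0, 2} × {71, 72}, {0, 1} × {70, 71, 72}, {0, 2} × {70, 71, 72}, {0, 1, 2} × {71, 72}, {0, 1, 2} × {70, 71, 72}}; |τ_{X×Y}| = 70.

Enumerate products U × V with U ∈ τ_X, V ∈ τ_Y (deduplicated):
  ∅ × ∅ = {} (∅)
  {0} × {71} = {(0,71)}
  {0} × {72} = {(0,72)}
  {1} × {71} = {(1,71)}
  {1} × {72} = {(1,72)}
  {0} × {71, 72} = {(0,71), (0,72)}
  {0, 1} × {71} = {(0,71), (1,71)}
  {0, 2} × {71} = {(0,71), (2,71)}
  {0, 1} × {72} = {(0,72), (1,72)}
  {0, 2} × {72} = {(0,72), (2,72)}
  {1} × {71, 72} = {(1,71), (1,72)}
  {0} × {70, 71, 72} = {(0,70), (0,71), (0,72)}
  {0, 1, 2} × {71} = {(0,71), (1,71), (2,71)}
  {0, 1, 2} × {72} = {(0,72), (1,72), (2,72)}
  {1} × {70, 71, 72} = {(1,70), (1,71), (1,72)}
  {0, 1} × {71, 72} = {(0,71), (0,72), (1,71), (1,72)}
  {0, 2} × {71, 72} = {(0,71), (0,72), (2,71), (2,72)}
  {0, 1} × {70, 71, 72} = {(0,70), (0,71), (0,72), (1,70), (1,71), (1,72)}
  {0, 2} × {70, 71, 72} = {(0,70), (0,71), (0,72), (2,70), (2,71), (2,72)}
  {0, 1, 2} × {71, 72} = {(0,71), (0,72), (1,71), (1,72), (2,71), (2,72)}
  {0, 1, 2} × {70, 71, 72} = {(0,70), (0,71), (0,72), (1,70), (1,71), (1,72), (2,70), (2,71), (2,72)}
These 21 distinct sets form the basis B.
Close under arbitrary unions to get τ_{X×Y}; counting gives |τ_{X×Y}| = 70.


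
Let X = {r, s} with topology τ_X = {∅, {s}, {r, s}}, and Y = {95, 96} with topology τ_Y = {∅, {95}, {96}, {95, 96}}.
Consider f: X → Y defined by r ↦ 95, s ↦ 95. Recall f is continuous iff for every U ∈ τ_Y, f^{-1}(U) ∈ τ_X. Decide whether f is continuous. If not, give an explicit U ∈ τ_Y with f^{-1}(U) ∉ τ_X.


f IS continuous.

Compute f^{-1}(U) for each U ∈ τ_Y:
  U = ∅: f^{-1}(U) = ∅ ∈ τ_X ✓.
  U = {95}: f^{-1}(U) = {r, s} ∈ τ_X ✓.
  U = {96}: f^{-1}(U) = ∅ ∈ τ_X ✓.
  U = {95, 96}: f^{-1}(U) = {r, s} ∈ τ_X ✓.
Every preimage lies in τ_X, so f IS continuous.


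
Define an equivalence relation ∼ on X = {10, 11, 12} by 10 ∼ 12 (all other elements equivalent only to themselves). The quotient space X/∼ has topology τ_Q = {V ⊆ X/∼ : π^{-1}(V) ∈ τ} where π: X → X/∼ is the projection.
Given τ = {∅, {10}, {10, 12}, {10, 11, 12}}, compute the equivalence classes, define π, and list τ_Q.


X/∼ = {[10=12], [11]}; |τ_Q| = 3.

Equivalence classes: [10=12], [11].
Quotient map π: X → X/∼ sends 10 ↦ [10=12], 11 ↦ [11], 12 ↦ [10=12].
For each subset V ⊆ X/∼, compute π^{-1}(V) ⊆ X and check whether π^{-1}(V) ∈ τ. V is open in τ_Q iff π^{-1}(V) ∈ τ.
  V = {}: π^{-1}(V) = ∅ ∈ τ ✓.
  V = {[10=12]}: π^{-1}(V) = {10, 12} ∈ τ ✓.
  V = {[11]}: π^{-1}(V) = {11} ∉ τ ✗.
  V = {[10=12], [11]}: π^{-1}(V) = {10, 11, 12} ∈ τ ✓.
Open sets in the quotient: τ_Q = {{}, {[10=12]}, {[10=12], [11]}} (3 elements).


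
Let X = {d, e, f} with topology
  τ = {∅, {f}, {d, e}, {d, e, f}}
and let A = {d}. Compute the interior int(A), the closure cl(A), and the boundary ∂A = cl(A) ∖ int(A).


int(A) = ∅, cl(A) = {d, e}, ∂A = {d, e}.

Closed sets in (X, τ) are complements of opens:
  closed(X, τ) = {∅, {f}, {d, e}, {d, e, f}}.
int(A) = ⋃ {U ∈ τ : U ⊆ A}. Opens contained in A: ∅.
Taking the union of these: int(A) = ∅.
cl(A) = ⋂ {C closed : A ⊆ C}. Closed sets containing A: {d, e}, {d, e, f}.
Intersecting these: cl(A) = {d, e}.
∂A = cl(A) ∖ int(A) = {d, e} ∖ ∅ = {d, e}.


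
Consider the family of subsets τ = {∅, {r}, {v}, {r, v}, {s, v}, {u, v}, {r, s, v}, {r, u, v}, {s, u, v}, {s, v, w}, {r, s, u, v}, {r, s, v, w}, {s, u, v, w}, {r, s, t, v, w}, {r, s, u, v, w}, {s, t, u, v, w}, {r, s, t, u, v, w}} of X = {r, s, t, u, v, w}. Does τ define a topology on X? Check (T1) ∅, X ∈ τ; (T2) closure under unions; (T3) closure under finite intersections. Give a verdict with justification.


τ is NOT a topology on X.

Axiom (T1): ∅ ∈ τ? Yes; X ∈ τ? Yes.
Axiom (T2/T3): check pairwise unions and intersections of members of τ.
Counterexample for (T3): {r, s, t, v, w} ∩ {s, t, u, v, w} = {s, t, v, w} ∉ τ. Therefore τ is NOT a topology.


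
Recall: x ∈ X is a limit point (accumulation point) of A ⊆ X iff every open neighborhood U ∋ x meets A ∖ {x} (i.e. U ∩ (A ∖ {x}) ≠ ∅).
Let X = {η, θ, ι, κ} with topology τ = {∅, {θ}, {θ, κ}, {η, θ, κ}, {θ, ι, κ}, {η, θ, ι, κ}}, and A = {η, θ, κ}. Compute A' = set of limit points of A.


A' = {η, ι, κ}

For each x ∈ X, list the open sets U ∈ τ with x ∈ U, then check whether U ∩ (A ∖ {x}) ≠ ∅ for every such U.
  x = η: opens ∋ x are {η, θ, κ}, {η, θ, ι, κ}; each meets A ∖ {η}, so x IS a limit point.
  x = θ: open {θ} ∋ x has {θ} ∩ (A ∖ {θ}) = ∅, so x is NOT a limit point.
  x = ι: opens ∋ x are {θ, ι, κ}, {η, θ, ι, κ}; each meets A ∖ {ι}, so x IS a limit point.
  x = κ: opens ∋ x are {θ, κ}, {η, θ, κ}, {θ, ι, κ}, {η, θ, ι, κ}; each meets A ∖ {κ}, so x IS a limit point.
Collecting: A' = {η, ι, κ}.


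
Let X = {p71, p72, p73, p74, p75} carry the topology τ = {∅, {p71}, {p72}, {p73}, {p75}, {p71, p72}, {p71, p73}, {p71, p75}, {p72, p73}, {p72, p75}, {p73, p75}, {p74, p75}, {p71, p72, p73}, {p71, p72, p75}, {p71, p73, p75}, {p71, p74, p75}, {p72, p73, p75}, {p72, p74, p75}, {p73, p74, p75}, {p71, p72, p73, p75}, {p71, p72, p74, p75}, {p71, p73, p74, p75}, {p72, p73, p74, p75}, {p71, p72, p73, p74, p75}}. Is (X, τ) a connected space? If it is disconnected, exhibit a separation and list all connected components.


(X, τ) is disconnected; components = [{p71}, {p72}, {p73}, {p74, p75}].

Find clopen sets (U ∈ τ with X ∖ U ∈ τ):
  U = ∅, X ∖ U = {p71, p72, p73, p74, p75} — both open, so U is clopen.
  U = {p71}, X ∖ U = {p72, p73, p74, p75} — both open, so U is clopen.
  U = {p72}, X ∖ U = {p71, p73, p74, p75} — both open, so U is clopen.
  U = {p73}, X ∖ U = {p71, p72, p74, p75} — both open, so U is clopen.
  U = {p71, p72}, X ∖ U = {p73, p74, p75} — both open, so U is clopen.
  U = {p71, p73}, X ∖ U = {p72, p74, p75} — both open, so U is clopen.
  U = {p72, p73}, X ∖ U = {p71, p74, p75} — both open, so U is clopen.
  U = {p74, p75}, X ∖ U = {p71, p72, p73} — both open, so U is clopen.
  U = {p71, p72, p73}, X ∖ U = {p74, p75} — both open, so U is clopen.
  U = {p71, p74, p75}, X ∖ U = {p72, p73} — both open, so U is clopen.
  U = {p72, p74, p75}, X ∖ U = {p71, p73} — both open, so U is clopen.
  U = {p73, p74, p75}, X ∖ U = {p71, p72} — both open, so U is clopen.
  U = {p71, p72, p74, p75}, X ∖ U = {p73} — both open, so U is clopen.
  U = {p71, p73, p74, p75}, X ∖ U = {p72} — both open, so U is clopen.
  U = {p72, p73, p74, p75}, X ∖ U = {p71} — both open, so U is clopen.
  U = {p71, p72, p73, p74, p75}, X ∖ U = ∅ — both open, so U is clopen.
Nontrivial clopen(s) exist: e.g. {p72, p74, p75}. So (X, τ) is disconnected.
Compute connected components by grouping points that agree on all clopens:
  component: {p71}
  component: {p72}
  component: {p73}
  component: {p74, p75}


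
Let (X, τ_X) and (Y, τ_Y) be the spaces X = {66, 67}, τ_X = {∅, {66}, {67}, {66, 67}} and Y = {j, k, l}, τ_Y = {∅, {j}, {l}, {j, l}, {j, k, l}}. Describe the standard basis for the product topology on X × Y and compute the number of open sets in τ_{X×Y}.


Basis B = {∅ × ∅, {66} × {j}, {66} × {l}, {67} × {j}, {67} × {l}, {66} × {j, l}, {66, 67} × {j}, {66, 67} × {l}, {67} × {j, l}, {66} × {j, k, l}, {67} × {j, k, l}, {66, 67} × {j, l}, {66, 67} × {j, k, l}}; |τ_{X×Y}| = 25.

Enumerate products U × V with U ∈ τ_X, V ∈ τ_Y (deduplicated):
  ∅ × ∅ = {} (∅)
  {66} × {j} = {(66,j)}
  {66} × {l} = {(66,l)}
  {67} × {j} = {(67,j)}
  {67} × {l} = {(67,l)}
  {66} × {j, l} = {(66,j), (66,l)}
  {66, 67} × {j} = {(66,j), (67,j)}
  {66, 67} × {l} = {(66,l), (67,l)}
  {67} × {j, l} = {(67,j), (67,l)}
  {66} × {j, k, l} = {(66,j), (66,k), (66,l)}
  {67} × {j, k, l} = {(67,j), (67,k), (67,l)}
  {66, 67} × {j, l} = {(66,j), (66,l), (67,j), (67,l)}
  {66, 67} × {j, k, l} = {(66,j), (66,k), (66,l), (67,j), (67,k), (67,l)}
These 13 distinct sets form the basis B.
Close under arbitrary unions to get τ_{X×Y}; counting gives |τ_{X×Y}| = 25.


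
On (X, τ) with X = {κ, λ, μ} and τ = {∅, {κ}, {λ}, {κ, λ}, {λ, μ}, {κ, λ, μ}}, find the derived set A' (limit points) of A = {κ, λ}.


A' = {μ}

For each x ∈ X, list the open sets U ∈ τ with x ∈ U, then check whether U ∩ (A ∖ {x}) ≠ ∅ for every such U.
  x = κ: open {κ} ∋ x has {κ} ∩ (A ∖ {κ}) = ∅, so x is NOT a limit point.
  x = λ: open {λ} ∋ x has {λ} ∩ (A ∖ {λ}) = ∅, so x is NOT a limit point.
  x = μ: opens ∋ x are {λ, μ}, {κ, λ, μ}; each meets A ∖ {μ}, so x IS a limit point.
Collecting: A' = {μ}.


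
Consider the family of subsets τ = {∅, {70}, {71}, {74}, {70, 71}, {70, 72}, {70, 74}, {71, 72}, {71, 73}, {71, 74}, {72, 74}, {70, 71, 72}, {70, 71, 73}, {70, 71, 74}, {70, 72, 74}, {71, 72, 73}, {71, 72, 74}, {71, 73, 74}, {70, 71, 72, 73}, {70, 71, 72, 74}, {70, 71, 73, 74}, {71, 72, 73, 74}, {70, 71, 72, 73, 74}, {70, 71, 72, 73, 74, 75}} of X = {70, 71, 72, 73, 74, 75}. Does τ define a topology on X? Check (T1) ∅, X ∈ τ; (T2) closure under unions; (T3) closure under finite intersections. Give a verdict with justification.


τ is NOT a topology on X.

Axiom (T1): ∅ ∈ τ? Yes; X ∈ τ? Yes.
Axiom (T2/T3): check pairwise unions and intersections of members of τ.
Counterexample for (T3): {70, 72} ∩ {71, 72} = {72} ∉ τ. Therefore τ is NOT a topology.


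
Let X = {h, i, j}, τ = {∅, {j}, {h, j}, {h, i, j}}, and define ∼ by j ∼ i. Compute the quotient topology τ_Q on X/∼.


X/∼ = {[h], [i=j]}; |τ_Q| = 2.

Equivalence classes: [h], [i=j].
Quotient map π: X → X/∼ sends h ↦ [h], i ↦ [i=j], j ↦ [i=j].
For each subset V ⊆ X/∼, compute π^{-1}(V) ⊆ X and check whether π^{-1}(V) ∈ τ. V is open in τ_Q iff π^{-1}(V) ∈ τ.
  V = {}: π^{-1}(V) = ∅ ∈ τ ✓.
  V = {[h]}: π^{-1}(V) = {h} ∉ τ ✗.
  V = {[i=j]}: π^{-1}(V) = {i, j} ∉ τ ✗.
  V = {[h], [i=j]}: π^{-1}(V) = {h, i, j} ∈ τ ✓.
Open sets in the quotient: τ_Q = {{}, {[h], [i=j]}} (2 elements).


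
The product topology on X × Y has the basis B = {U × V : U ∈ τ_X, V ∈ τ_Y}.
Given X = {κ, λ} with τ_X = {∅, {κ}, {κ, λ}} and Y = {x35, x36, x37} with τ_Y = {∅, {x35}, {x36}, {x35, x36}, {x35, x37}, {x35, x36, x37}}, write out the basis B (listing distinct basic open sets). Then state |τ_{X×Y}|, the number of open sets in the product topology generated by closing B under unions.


Basis B = {∅ × ∅, {κ} × {x35}, {κ} × {x36}, {κ} × {x35, x36}, {κ} × {x35, x37}, {κ, λ} × {x35}, {κ, λ} × {x36}, {κ} × {x35, x36, x37}, {κ, λ} × {x35, x36}, {κ, λ} × {x35, x37}, {κ, λ} × {x35, x36, x37}}; |τ_{X×Y}| = 18.

Enumerate products U × V with U ∈ τ_X, V ∈ τ_Y (deduplicated):
  ∅ × ∅ = {} (∅)
  {κ} × {x35} = {(κ,x35)}
  {κ} × {x36} = {(κ,x36)}
  {κ} × {x35, x36} = {(κ,x35), (κ,x36)}
  {κ} × {x35, x37} = {(κ,x35), (κ,x37)}
  {κ, λ} × {x35} = {(κ,x35), (λ,x35)}
  {κ, λ} × {x36} = {(κ,x36), (λ,x36)}
  {κ} × {x35, x36, x37} = {(κ,x35), (κ,x36), (κ,x37)}
  {κ, λ} × {x35, x36} = {(κ,x35), (κ,x36), (λ,x35), (λ,x36)}
  {κ, λ} × {x35, x37} = {(κ,x35), (κ,x37), (λ,x35), (λ,x37)}
  {κ, λ} × {x35, x36, x37} = {(κ,x35), (κ,x36), (κ,x37), (λ,x35), (λ,x36), (λ,x37)}
These 11 distinct sets form the basis B.
Close under arbitrary unions to get τ_{X×Y}; counting gives |τ_{X×Y}| = 18.


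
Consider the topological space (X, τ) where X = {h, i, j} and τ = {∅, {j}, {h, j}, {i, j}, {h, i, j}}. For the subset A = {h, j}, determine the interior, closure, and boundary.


int(A) = {h, j}, cl(A) = {h, i, j}, ∂A = {i}.

Closed sets in (X, τ) are complements of opens:
  closed(X, τ) = {∅, {h}, {i}, {h, i}, {h, i, j}}.
int(A) = ⋃ {U ∈ τ : U ⊆ A}. Opens contained in A: ∅, {j}, {h, j}.
Taking the union of these: int(A) = {h, j}.
cl(A) = ⋂ {C closed : A ⊆ C}. Closed sets containing A: {h, i, j}.
Intersecting these: cl(A) = {h, i, j}.
∂A = cl(A) ∖ int(A) = {h, i, j} ∖ {h, j} = {i}.


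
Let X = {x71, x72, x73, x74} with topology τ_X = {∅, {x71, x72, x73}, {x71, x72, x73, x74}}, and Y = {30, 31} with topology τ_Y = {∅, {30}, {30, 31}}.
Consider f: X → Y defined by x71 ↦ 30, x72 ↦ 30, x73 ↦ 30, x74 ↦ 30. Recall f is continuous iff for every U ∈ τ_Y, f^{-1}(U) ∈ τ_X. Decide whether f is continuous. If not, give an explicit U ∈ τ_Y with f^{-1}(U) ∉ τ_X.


f IS continuous.

Compute f^{-1}(U) for each U ∈ τ_Y:
  U = ∅: f^{-1}(U) = ∅ ∈ τ_X ✓.
  U = {30}: f^{-1}(U) = {x71, x72, x73, x74} ∈ τ_X ✓.
  U = {30, 31}: f^{-1}(U) = {x71, x72, x73, x74} ∈ τ_X ✓.
Every preimage lies in τ_X, so f IS continuous.


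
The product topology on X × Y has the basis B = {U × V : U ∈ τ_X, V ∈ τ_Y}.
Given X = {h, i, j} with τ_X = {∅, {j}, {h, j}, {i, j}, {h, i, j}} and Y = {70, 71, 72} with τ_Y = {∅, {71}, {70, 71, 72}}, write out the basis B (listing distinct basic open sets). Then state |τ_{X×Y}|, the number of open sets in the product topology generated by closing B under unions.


Basis B = {∅ × ∅, {j} × {71}, {h, j} × {71}, {i, j} × {71}, {h, i, j} × {71}, {j} × {70, 71, 72}, {h, j} × {70, 71, 72}, {i, j} × {70, 71, 72}, {h, i, j} × {70, 71, 72}}; |τ_{X×Y}| = 14.

Enumerate products U × V with U ∈ τ_X, V ∈ τ_Y (deduplicated):
  ∅ × ∅ = {} (∅)
  {j} × {71} = {(j,71)}
  {h, j} × {71} = {(h,71), (j,71)}
  {i, j} × {71} = {(i,71), (j,71)}
  {h, i, j} × {71} = {(h,71), (i,71), (j,71)}
  {j} × {70, 71, 72} = {(j,70), (j,71), (j,72)}
  {h, j} × {70, 71, 72} = {(h,70), (h,71), (h,72), (j,70), (j,71), (j,72)}
  {i, j} × {70, 71, 72} = {(i,70), (i,71), (i,72), (j,70), (j,71), (j,72)}
  {h, i, j} × {70, 71, 72} = {(h,70), (h,71), (h,72), (i,70), (i,71), (i,72), (j,70), (j,71), (j,72)}
These 9 distinct sets form the basis B.
Close under arbitrary unions to get τ_{X×Y}; counting gives |τ_{X×Y}| = 14.
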